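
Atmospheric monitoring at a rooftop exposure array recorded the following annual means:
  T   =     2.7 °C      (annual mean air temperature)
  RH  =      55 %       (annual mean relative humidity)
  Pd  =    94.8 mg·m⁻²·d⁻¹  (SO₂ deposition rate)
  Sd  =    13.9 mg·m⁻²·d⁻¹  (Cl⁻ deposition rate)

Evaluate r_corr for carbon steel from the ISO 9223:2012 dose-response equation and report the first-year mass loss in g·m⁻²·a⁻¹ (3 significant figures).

r_corr = 177 g·m⁻²·a⁻¹

carbon steel: T≤10 °C ⇒ hinge +0.150·(2.7−10) = -1.0950
  sulphur-dioxide contribution → 18.97 μm/a
  chloride contribution → 3.568 μm/a
  ⇒ r_corr(carbon steel) = 22.54 μm/a
Convert to mass loss: 22.54 μm/a × 7.85 g/cm³ = 176.9 g·m⁻²·a⁻¹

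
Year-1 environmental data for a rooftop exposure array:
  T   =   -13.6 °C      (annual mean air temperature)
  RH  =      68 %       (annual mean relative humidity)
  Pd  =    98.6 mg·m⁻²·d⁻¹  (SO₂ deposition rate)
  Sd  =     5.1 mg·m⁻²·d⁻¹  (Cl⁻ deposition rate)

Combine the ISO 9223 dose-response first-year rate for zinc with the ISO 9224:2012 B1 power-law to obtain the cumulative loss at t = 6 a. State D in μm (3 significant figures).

zinc: temperature factor f = +0.038·(-23.6) = -0.8968
  Pd branch = 0.0129·Pd^0.44·e^(0.046·RH+f) = 0.9055 μm/a
  Cl⁻ term: 0.0175·5.1^0.57·exp(0.008·68+0.085·-13.6) = 0.02402
  sum: 0.9055 + 0.02402 → r_corr = 0.9295 μm/a
Long-term exponent b (ISO 9224 Table 2, B1) = 0.813
  D(6) = 0.9295 × 6^0.813 = 0.9295 × 4.292 = 3.989 μm

D(6) = 3.99 μm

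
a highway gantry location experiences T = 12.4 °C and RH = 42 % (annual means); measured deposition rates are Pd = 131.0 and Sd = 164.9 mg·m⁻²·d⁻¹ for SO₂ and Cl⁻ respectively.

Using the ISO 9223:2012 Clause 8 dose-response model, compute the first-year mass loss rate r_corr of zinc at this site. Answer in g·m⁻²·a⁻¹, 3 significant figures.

zinc: T>10 °C ⇒ hinge -0.071·(12.4−10) = -0.1704
  sulphur-dioxide contribution → 0.6416 μm/a
  chloride contribution → 1.29 μm/a
  ⇒ r_corr(zinc) = 1.931 μm/a
Convert to mass loss: 1.931 μm/a × 7.14 g/cm³ = 13.79 g·m⁻²·a⁻¹

r_corr = 13.8 g·m⁻²·a⁻¹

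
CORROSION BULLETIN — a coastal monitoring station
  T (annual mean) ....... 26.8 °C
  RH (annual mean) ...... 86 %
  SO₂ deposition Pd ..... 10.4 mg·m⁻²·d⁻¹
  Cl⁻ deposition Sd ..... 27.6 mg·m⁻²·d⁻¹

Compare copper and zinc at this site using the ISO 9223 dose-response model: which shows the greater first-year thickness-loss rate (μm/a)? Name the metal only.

copper: f(T) = -0.080·(T−10) [T>10 °C] = -1.3440
  sulphur-dioxide contribution → 0.4061 μm/a
  chloride contribution → 2.064 μm/a
  total first-year rate 2.47 μm/a
zinc: temperature factor f = -0.071·(16.8) = -1.1928
  sulphur-dioxide contribution → 0.573 μm/a
  chloride contribution → 2.252 μm/a
  ⇒ r_corr(zinc) = 2.824 μm/a
Ordering by μm/a: zinc (2.82) > copper (2.47)

zinc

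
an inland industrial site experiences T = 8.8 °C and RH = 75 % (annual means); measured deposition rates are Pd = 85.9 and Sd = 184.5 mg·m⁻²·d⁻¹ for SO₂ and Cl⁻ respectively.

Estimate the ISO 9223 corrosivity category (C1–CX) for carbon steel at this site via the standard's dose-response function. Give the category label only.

C5

carbon steel: T≤10 °C ⇒ hinge +0.150·(8.8−10) = -0.1800
  SO₂ term: 1.77·85.9^0.52·exp(0.02·75-0.1800) = 67.13
  Cl⁻ term: 0.102·184.5^0.62·exp(0.033·75+0.04·8.8) = 43.78
  r_corr = 67.13 + 43.78 = 110.9 μm/a
Category bounds: 80…200 μm/a bracket r_corr ⇒ C5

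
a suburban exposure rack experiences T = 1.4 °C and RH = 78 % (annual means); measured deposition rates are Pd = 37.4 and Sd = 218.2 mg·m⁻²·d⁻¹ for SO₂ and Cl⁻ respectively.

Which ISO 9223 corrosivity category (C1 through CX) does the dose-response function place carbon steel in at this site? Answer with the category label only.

C4

carbon steel: T≤10 °C ⇒ hinge +0.150·(1.4−10) = -1.2900
  SO₂ term: 1.77·37.4^0.52·exp(0.02·78-1.2900) = 15.24
  Cl⁻ term: 0.102·218.2^0.62·exp(0.033·78+0.04·1.4) = 39.89
  sum: 15.24 + 39.89 → r_corr = 55.14 μm/a
55.1 μm/a falls in (50, 80] for carbon steel → category C4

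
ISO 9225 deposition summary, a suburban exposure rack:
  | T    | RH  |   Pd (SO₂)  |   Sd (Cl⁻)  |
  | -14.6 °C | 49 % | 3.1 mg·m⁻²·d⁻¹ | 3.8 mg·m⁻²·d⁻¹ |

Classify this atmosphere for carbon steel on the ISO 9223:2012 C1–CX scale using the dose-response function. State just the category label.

carbon steel: T≤10 °C ⇒ hinge +0.150·(-14.6−10) = -3.6900
  SO₂ term: 1.77·3.1^0.52·exp(0.02·49-3.6900) = 0.2121
  Cl⁻ term: 0.102·3.8^0.62·exp(0.033·49+0.04·-14.6) = 0.6557
  r_corr = 0.2121 + 0.6557 = 0.8678 μm/a
ISO 9223 Table 2 (carbon steel): 0 < 0.868 ≤ 1.3 μm/a ⇒ C1

C1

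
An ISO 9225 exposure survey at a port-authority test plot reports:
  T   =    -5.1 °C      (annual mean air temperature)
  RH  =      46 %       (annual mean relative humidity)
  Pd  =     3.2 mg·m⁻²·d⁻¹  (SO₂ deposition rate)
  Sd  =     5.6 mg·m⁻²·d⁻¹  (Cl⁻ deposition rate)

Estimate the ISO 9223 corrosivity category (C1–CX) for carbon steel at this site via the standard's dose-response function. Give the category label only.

C2

carbon steel: temperature factor f = +0.150·(-15.1) = -2.2650
  sulphur-dioxide contribution → 0.8444 μm/a
  chloride contribution → 1.104 μm/a
  total first-year rate 1.949 μm/a
Category bounds: 1.3…25 μm/a bracket r_corr ⇒ C2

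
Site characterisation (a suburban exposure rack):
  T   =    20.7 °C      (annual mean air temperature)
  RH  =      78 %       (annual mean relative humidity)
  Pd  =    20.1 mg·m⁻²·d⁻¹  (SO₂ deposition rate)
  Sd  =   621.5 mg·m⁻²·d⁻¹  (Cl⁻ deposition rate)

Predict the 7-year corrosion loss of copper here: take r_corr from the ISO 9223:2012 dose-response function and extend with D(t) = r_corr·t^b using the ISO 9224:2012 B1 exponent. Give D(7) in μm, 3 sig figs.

copper: temperature factor f = -0.080·(10.7) = -0.8560
  SO₂ term: 0.0053·20.1^0.26·exp(0.059·78-0.8560) = 0.4897
  Sd branch = 0.01025·Sd^0.27·e^(0.036·RH+0.049·T) = 2.66 μm/a
  r_corr = 0.4897 + 2.66 = 3.15 μm/a
Long-term exponent b (ISO 9224 Table 2, B1) = 0.667
  D(7) = 3.15 × 7^0.667 = 3.15 × 3.662 = 11.54 μm

D(7) = 11.5 μm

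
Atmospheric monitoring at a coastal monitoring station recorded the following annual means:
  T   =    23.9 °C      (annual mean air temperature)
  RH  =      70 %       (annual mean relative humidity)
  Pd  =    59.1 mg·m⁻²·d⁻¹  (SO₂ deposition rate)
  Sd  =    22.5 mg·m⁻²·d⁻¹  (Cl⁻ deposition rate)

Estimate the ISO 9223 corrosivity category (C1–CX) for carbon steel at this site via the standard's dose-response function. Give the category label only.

C3

carbon steel: temperature factor f = -0.054·(13.9) = -0.7506
  SO₂ term: 1.77·59.1^0.52·exp(0.02·70-0.7506) = 28.26
  Cl⁻ term: 0.102·22.5^0.62·exp(0.033·70+0.04·23.9) = 18.42
  sum: 28.26 + 18.42 → r_corr = 46.69 μm/a
Category bounds: 25…50 μm/a bracket r_corr ⇒ C3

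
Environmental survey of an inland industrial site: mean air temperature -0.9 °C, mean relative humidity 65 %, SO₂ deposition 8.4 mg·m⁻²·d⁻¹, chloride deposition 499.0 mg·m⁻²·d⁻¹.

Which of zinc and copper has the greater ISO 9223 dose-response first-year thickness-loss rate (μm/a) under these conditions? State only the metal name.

zinc

zinc: T≤10 °C ⇒ hinge +0.038·(-0.9−10) = -0.4142
  sulphur-dioxide contribution → 0.4324 μm/a
  chloride contribution → 0.9409 μm/a
  total first-year rate 1.373 μm/a
copper: T≤10 °C ⇒ hinge +0.126·(-0.9−10) = -1.3734
  sulphur-dioxide contribution → 0.1081 μm/a
  chloride contribution → 0.5449 μm/a
  total first-year rate 0.6529 μm/a
Ordering by μm/a: zinc (1.37) > copper (0.653)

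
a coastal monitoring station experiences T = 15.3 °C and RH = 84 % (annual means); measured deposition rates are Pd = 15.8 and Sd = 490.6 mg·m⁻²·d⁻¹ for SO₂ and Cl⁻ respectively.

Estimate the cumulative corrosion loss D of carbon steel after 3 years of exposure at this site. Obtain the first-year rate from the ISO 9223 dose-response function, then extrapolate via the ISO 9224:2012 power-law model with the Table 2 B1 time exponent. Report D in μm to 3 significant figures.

carbon steel: f(T) = -0.054·(T−10) [T>10 °C] = -0.2862
  Pd branch = 1.77·Pd^0.52·e^(0.02·RH+f) = 29.96 μm/a
  Sd branch = 0.102·Sd^0.62·e^(0.033·RH+0.04·T) = 140.1 μm/a
  r_corr = 29.96 + 140.1 = 170.1 μm/a
ISO 9224: D(t) = r_corr · t^b with b = 0.523 (carbon steel, B1)
  D(3) = 170.1 × 3^0.523 = 170.1 × 1.776 = 302.1 μm

D(3) = 302 μm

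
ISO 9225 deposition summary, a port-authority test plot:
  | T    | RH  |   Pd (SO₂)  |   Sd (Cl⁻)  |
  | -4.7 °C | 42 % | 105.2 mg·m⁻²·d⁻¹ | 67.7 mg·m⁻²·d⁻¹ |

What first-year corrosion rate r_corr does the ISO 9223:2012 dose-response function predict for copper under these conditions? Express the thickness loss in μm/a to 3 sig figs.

copper: T≤10 °C ⇒ hinge +0.126·(-4.7−10) = -1.8522
  Pd branch = 0.0053·Pd^0.26·e^(0.059·RH+f) = 0.03325 μm/a
  Sd branch = 0.01025·Sd^0.27·e^(0.036·RH+0.049·T) = 0.1152 μm/a
  sum: 0.03325 + 0.1152 → r_corr = 0.1485 μm/a

r_corr = 0.148 μm/a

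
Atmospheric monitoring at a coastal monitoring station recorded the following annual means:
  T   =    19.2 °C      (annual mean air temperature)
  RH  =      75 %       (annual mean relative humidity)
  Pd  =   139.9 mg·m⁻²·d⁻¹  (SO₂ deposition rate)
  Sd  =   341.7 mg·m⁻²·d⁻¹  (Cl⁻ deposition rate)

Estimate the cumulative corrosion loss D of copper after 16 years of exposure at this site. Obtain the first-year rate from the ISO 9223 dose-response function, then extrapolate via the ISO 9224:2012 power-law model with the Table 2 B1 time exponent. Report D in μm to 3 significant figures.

D(16) = 16.9 μm

copper: T>10 °C ⇒ hinge -0.080·(19.2−10) = -0.7360
  SO₂ term: 0.0053·139.9^0.26·exp(0.059·75-0.7360) = 0.7661
  Sd branch = 0.01025·Sd^0.27·e^(0.036·RH+0.049·T) = 1.888 μm/a
  r_corr = 0.7661 + 1.888 = 2.654 μm/a
Power-law: D(16) = r_corr · 16^0.667
  D(16) = 2.654 × 16^0.667 = 2.654 × 6.355 = 16.87 μm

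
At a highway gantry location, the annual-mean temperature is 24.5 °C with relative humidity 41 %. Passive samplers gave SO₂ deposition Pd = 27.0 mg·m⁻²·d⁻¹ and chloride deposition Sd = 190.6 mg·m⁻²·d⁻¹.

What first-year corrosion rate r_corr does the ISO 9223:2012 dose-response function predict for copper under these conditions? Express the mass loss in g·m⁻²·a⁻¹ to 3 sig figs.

copper: f(T) = -0.080·(T−10) [T>10 °C] = -1.1600
  SO₂ term: 0.0053·27.0^0.26·exp(0.059·41-1.1600) = 0.04398
  Cl⁻ term: 0.01025·190.6^0.27·exp(0.036·41+0.049·24.5) = 0.6148
  r_corr = 0.04398 + 0.6148 = 0.6588 μm/a
Convert to mass loss: 0.6588 μm/a × 8.96 g/cm³ = 5.903 g·m⁻²·a⁻¹

r_corr = 5.90 g·m⁻²·a⁻¹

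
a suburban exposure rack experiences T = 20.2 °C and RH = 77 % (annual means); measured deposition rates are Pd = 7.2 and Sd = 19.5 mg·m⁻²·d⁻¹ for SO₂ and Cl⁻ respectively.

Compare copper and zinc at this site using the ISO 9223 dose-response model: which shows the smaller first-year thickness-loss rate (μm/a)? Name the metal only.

copper: f(T) = -0.080·(T−10) [T>10 °C] = -0.8160
  sulphur-dioxide contribution → 0.368 μm/a
  chloride contribution → 0.9835 μm/a
  ⇒ r_corr(copper) = 1.351 μm/a
zinc: f(T) = -0.071·(T−10) [T>10 °C] = -0.7242
  sulphur-dioxide contribution → 0.5147 μm/a
  chloride contribution → 0.9808 μm/a
  ⇒ r_corr(zinc) = 1.495 μm/a
Ordering by μm/a: zinc (1.5) > copper (1.35)

copper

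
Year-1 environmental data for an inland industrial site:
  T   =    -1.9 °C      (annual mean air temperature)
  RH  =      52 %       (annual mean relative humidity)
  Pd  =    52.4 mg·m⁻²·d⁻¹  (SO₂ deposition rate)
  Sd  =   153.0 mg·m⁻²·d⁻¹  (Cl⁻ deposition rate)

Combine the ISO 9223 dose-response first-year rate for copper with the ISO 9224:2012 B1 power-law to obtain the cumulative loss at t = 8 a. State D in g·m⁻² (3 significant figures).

copper: temperature factor f = +0.126·(-11.9) = -1.4994
  Pd branch = 0.0053·Pd^0.26·e^(0.059·RH+f) = 0.07121 μm/a
  Sd branch = 0.01025·Sd^0.27·e^(0.036·RH+0.049·T) = 0.2361 μm/a
  r_corr = 0.07121 + 0.2361 = 0.3073 μm/a
ISO 9224: D(t) = r_corr · t^b with b = 0.667 (copper, B1)
  D(8) = 0.3073 × 8^0.667 = 0.3073 × 4.003 = 1.23 μm
  Mass loss = 1.23 μm × 8.96 g/cm³ = 11.02 g·m⁻²

D(8) = 11.0 g·m⁻²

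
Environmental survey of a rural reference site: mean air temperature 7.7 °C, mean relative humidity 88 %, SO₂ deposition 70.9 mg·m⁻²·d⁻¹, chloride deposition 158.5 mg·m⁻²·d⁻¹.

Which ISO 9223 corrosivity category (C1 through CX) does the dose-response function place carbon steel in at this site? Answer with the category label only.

C5

carbon steel: temperature factor f = +0.150·(-2.3) = -0.3450
  Pd branch = 1.77·Pd^0.52·e^(0.02·RH+f) = 66.81 μm/a
  Sd branch = 0.102·Sd^0.62·e^(0.033·RH+0.04·T) = 58.56 μm/a
  r_corr = 66.81 + 58.56 = 125.4 μm/a
ISO 9223 Table 2 (carbon steel): 80 < 125 ≤ 200 μm/a ⇒ C5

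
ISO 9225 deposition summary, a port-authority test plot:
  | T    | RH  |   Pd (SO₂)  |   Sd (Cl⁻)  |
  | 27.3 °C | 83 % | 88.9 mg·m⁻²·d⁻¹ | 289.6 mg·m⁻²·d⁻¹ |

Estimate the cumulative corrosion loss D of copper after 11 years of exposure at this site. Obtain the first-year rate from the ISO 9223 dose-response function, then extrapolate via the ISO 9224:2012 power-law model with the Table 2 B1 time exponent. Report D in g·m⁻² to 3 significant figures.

D(11) = 184 g·m⁻²

copper: f(T) = -0.080·(T−10) [T>10 °C] = -1.3840
  SO₂ term: 0.0053·88.9^0.26·exp(0.059·83-1.3840) = 0.571
  Sd branch = 0.01025·Sd^0.27·e^(0.036·RH+0.049·T) = 3.581 μm/a
  r_corr = 0.571 + 3.581 = 4.152 μm/a
Power-law: D(11) = r_corr · 11^0.667
  D(11) = 4.152 × 11^0.667 = 4.152 × 4.95 = 20.55 μm
  Mass loss = 20.55 μm × 8.96 g/cm³ = 184.2 g·m⁻²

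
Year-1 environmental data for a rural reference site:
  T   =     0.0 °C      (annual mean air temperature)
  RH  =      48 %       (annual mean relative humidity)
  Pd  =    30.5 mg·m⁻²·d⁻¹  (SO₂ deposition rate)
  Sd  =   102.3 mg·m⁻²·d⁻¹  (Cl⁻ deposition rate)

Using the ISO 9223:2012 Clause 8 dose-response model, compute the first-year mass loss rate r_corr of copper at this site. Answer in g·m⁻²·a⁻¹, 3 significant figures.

r_corr = 2.36 g·m⁻²·a⁻¹

copper: f(T) = +0.126·(T−10) [T≤10 °C] = -1.2600
  Pd branch = 0.0053·Pd^0.26·e^(0.059·RH+f) = 0.06207 μm/a
  Cl⁻ term: 0.01025·102.3^0.27·exp(0.036·48+0.049·0.0) = 0.2013
  sum: 0.06207 + 0.2013 → r_corr = 0.2634 μm/a
Convert to mass loss: 0.2634 μm/a × 8.96 g/cm³ = 2.36 g·m⁻²·a⁻¹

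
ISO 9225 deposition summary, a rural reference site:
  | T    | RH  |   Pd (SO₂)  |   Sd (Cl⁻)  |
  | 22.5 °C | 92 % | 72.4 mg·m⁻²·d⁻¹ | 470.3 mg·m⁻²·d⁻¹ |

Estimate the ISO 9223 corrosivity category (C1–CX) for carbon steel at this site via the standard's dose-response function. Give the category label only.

carbon steel: T>10 °C ⇒ hinge -0.054·(22.5−10) = -0.6750
  Pd branch = 1.77·Pd^0.52·e^(0.02·RH+f) = 52.6 μm/a
  Sd branch = 0.102·Sd^0.62·e^(0.033·RH+0.04·T) = 237.1 μm/a
  r_corr = 52.6 + 237.1 = 289.7 μm/a
ISO 9223 Table 2 (carbon steel): 200 < 290 ≤ 700 μm/a ⇒ CX

CX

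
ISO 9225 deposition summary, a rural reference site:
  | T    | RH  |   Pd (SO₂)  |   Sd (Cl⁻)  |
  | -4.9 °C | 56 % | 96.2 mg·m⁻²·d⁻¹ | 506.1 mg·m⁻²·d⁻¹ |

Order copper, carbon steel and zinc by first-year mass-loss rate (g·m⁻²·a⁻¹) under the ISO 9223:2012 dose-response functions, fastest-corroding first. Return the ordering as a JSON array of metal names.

copper: temperature factor f = +0.126·(-14.9) = -1.8774
  Pd branch = 0.0053·Pd^0.26·e^(0.059·RH+f) = 0.07235 μm/a
  Sd branch = 0.01025·Sd^0.27·e^(0.036·RH+0.049·T) = 0.3252 μm/a
  sum: 0.07235 + 0.3252 → r_corr = 0.3975 μm/a
  mass loss = 0.3975 μm/a × 8.96 g/cm³ = 3.562 g·m⁻²·a⁻¹
carbon steel: T≤10 °C ⇒ hinge +0.150·(-4.9−10) = -2.2350
  SO₂ term: 1.77·96.2^0.52·exp(0.02·56-2.2350) = 6.237
  Cl⁻ term: 0.102·506.1^0.62·exp(0.033·56+0.04·-4.9) = 25.27
  sum: 6.237 + 25.27 → r_corr = 31.51 μm/a
  mass loss = 31.51 μm/a × 7.85 g/cm³ = 247.4 g·m⁻²·a⁻¹
zinc: f(T) = +0.038·(T−10) [T≤10 °C] = -0.5662
  SO₂ term: 0.0129·96.2^0.44·exp(0.046·56-0.5662) = 0.7178
  Sd branch = 0.0175·Sd^0.57·e^(0.008·RH+0.085·T) = 0.6283 μm/a
  r_corr = 0.7178 + 0.6283 = 1.346 μm/a
  mass loss = 1.346 μm/a × 7.14 g/cm³ = 9.611 g·m⁻²·a⁻¹
Ordering by g·m⁻²·a⁻¹: carbon steel (247) > zinc (9.61) > copper (3.56)

["carbon steel", "zinc", "copper"]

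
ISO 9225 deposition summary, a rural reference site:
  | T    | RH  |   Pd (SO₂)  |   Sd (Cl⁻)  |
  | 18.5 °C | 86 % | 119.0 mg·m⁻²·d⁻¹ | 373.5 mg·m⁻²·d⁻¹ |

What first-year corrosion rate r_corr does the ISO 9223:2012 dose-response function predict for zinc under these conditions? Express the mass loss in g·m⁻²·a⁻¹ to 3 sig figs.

zinc: temperature factor f = -0.071·(8.5) = -0.6035
  Pd branch = 0.0129·Pd^0.44·e^(0.046·RH+f) = 3.019 μm/a
  Cl⁻ term: 0.0175·373.5^0.57·exp(0.008·86+0.085·18.5) = 4.909
  sum: 3.019 + 4.909 → r_corr = 7.927 μm/a
Convert to mass loss: 7.927 μm/a × 7.14 g/cm³ = 56.6 g·m⁻²·a⁻¹

r_corr = 56.6 g·m⁻²·a⁻¹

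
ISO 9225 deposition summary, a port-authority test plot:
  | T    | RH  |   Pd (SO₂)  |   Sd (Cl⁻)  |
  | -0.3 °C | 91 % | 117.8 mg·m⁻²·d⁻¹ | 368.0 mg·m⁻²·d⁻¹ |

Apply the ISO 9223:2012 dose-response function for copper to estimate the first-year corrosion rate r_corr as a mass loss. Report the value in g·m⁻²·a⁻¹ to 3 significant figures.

r_corr = 21.4 g·m⁻²·a⁻¹

copper: temperature factor f = +0.126·(-10.3) = -1.2978
  Pd branch = 0.0053·Pd^0.26·e^(0.059·RH+f) = 1.074 μm/a
  Sd branch = 0.01025·Sd^0.27·e^(0.036·RH+0.049·T) = 1.318 μm/a
  sum: 1.074 + 1.318 → r_corr = 2.392 μm/a
Convert to mass loss: 2.392 μm/a × 8.96 g/cm³ = 21.43 g·m⁻²·a⁻¹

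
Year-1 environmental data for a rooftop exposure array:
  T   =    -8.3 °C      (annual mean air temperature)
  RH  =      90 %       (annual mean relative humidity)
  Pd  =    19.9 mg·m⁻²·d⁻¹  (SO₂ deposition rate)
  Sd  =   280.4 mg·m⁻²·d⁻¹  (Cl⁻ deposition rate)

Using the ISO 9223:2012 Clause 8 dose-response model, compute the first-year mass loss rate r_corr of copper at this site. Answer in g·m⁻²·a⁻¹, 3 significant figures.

copper: T≤10 °C ⇒ hinge +0.126·(-8.3−10) = -2.3058
  SO₂ term: 0.0053·19.9^0.26·exp(0.059·90-2.3058) = 0.2326
  Sd branch = 0.01025·Sd^0.27·e^(0.036·RH+0.049·T) = 0.7982 μm/a
  r_corr = 0.2326 + 0.7982 = 1.031 μm/a
Convert to mass loss: 1.031 μm/a × 8.96 g/cm³ = 9.236 g·m⁻²·a⁻¹

r_corr = 9.24 g·m⁻²·a⁻¹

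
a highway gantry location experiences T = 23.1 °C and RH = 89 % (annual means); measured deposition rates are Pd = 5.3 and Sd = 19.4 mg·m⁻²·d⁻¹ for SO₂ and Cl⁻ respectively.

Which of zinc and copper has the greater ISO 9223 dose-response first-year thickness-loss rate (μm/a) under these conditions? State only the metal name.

copper

zinc: T>10 °C ⇒ hinge -0.071·(23.1−10) = -0.9301
  sulphur-dioxide contribution → 0.6358 μm/a
  chloride contribution → 1.377 μm/a
  total first-year rate 2.013 μm/a
copper: T>10 °C ⇒ hinge -0.080·(23.1−10) = -1.0480
  sulphur-dioxide contribution → 0.5469 μm/a
  chloride contribution → 1.744 μm/a
  ⇒ r_corr(copper) = 2.291 μm/a
Ordering by μm/a: copper (2.29) > zinc (2.01)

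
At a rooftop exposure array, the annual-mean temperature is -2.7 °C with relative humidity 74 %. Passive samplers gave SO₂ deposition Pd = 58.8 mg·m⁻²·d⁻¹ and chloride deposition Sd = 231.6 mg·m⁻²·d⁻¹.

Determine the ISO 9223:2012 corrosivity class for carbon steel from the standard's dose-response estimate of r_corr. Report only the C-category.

C3

carbon steel: temperature factor f = +0.150·(-12.7) = -1.9050
  SO₂ term: 1.77·58.8^0.52·exp(0.02·74-1.9050) = 9.627
  Sd branch = 0.102·Sd^0.62·e^(0.033·RH+0.04·T) = 30.79 μm/a
  r_corr = 9.627 + 30.79 = 40.41 μm/a
40.4 μm/a falls in (25, 50] for carbon steel → category C3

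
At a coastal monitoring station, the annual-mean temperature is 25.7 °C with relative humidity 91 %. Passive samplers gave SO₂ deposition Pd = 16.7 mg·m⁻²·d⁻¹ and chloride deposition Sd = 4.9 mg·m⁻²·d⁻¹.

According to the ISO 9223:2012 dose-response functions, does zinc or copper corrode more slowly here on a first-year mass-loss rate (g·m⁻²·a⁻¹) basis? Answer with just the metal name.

zinc

zinc: f(T) = -0.071·(T−10) [T>10 °C] = -1.1147
  Pd branch = 0.0129·Pd^0.44·e^(0.046·RH+f) = 0.9604 μm/a
  Cl⁻ term: 0.0175·4.9^0.57·exp(0.008·91+0.085·25.7) = 0.7968
  r_corr = 0.9604 + 0.7968 = 1.757 μm/a
  mass loss = 1.757 μm/a × 7.14 g/cm³ = 12.55 g·m⁻²·a⁻¹
copper: f(T) = -0.080·(T−10) [T>10 °C] = -1.2560
  Pd branch = 0.0053·Pd^0.26·e^(0.059·RH+f) = 0.6737 μm/a
  Cl⁻ term: 0.01025·4.9^0.27·exp(0.036·91+0.049·25.7) = 1.468
  sum: 0.6737 + 1.468 → r_corr = 2.142 μm/a
  mass loss = 2.142 μm/a × 8.96 g/cm³ = 19.19 g·m⁻²·a⁻¹
Ordering by g·m⁻²·a⁻¹: copper (19.2) > zinc (12.5)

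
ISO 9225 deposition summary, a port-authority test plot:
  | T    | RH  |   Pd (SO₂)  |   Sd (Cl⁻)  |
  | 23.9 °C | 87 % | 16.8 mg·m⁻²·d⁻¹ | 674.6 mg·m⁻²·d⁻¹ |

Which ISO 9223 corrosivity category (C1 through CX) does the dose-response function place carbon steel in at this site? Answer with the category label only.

carbon steel: f(T) = -0.054·(T−10) [T>10 °C] = -0.7506
  sulphur-dioxide contribution → 20.65 μm/a
  chloride contribution → 265.9 μm/a
  ⇒ r_corr(carbon steel) = 286.5 μm/a
287 μm/a falls in (200, 700] for carbon steel → category CX

CX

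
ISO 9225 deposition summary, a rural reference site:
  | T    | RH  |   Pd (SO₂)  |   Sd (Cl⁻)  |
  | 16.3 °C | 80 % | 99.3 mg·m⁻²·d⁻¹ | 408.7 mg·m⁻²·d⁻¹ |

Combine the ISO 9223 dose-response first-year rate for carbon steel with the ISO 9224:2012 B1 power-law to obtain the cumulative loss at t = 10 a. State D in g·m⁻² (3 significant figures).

carbon steel: T>10 °C ⇒ hinge -0.054·(16.3−10) = -0.3402
  sulphur-dioxide contribution → 68.16 μm/a
  chloride contribution → 114.1 μm/a
  ⇒ r_corr(carbon steel) = 182.3 μm/a
ISO 9224: D(t) = r_corr · t^b with b = 0.523 (carbon steel, B1)
  D(10) = 182.3 × 10^0.523 = 182.3 × 3.334 = 607.8 μm
  Mass loss = 607.8 μm × 7.85 g/cm³ = 4771 g·m⁻²

D(10) = 4.77e+03 g·m⁻²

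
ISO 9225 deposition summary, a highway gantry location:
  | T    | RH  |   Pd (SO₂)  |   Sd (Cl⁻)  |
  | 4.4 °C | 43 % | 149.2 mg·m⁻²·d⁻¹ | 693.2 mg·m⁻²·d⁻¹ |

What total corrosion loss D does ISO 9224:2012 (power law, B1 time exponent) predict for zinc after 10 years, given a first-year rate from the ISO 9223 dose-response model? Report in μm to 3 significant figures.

D(10) = 14.1 μm

zinc: T≤10 °C ⇒ hinge +0.038·(4.4−10) = -0.2128
  Pd branch = 0.0129·Pd^0.44·e^(0.046·RH+f) = 0.6818 μm/a
  Sd branch = 0.0175·Sd^0.57·e^(0.008·RH+0.085·T) = 1.493 μm/a
  sum: 0.6818 + 1.493 → r_corr = 2.175 μm/a
Long-term exponent b (ISO 9224 Table 2, B1) = 0.813
  D(10) = 2.175 × 10^0.813 = 2.175 × 6.501 = 14.14 μm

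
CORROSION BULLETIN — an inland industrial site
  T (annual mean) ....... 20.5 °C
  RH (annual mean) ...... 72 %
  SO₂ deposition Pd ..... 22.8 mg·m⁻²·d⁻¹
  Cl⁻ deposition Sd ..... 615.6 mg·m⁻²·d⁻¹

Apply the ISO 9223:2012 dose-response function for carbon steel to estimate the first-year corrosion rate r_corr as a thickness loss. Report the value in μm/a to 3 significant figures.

carbon steel: T>10 °C ⇒ hinge -0.054·(20.5−10) = -0.5670
  sulphur-dioxide contribution → 21.54 μm/a
  chloride contribution → 133.7 μm/a
  total first-year rate 155.2 μm/a

r_corr = 155 μm/a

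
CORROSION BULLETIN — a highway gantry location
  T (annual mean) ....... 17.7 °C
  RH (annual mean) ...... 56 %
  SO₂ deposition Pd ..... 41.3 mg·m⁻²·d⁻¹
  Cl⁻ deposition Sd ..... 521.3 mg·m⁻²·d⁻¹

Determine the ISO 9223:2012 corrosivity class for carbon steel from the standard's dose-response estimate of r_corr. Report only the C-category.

carbon steel: f(T) = -0.054·(T−10) [T>10 °C] = -0.4158
  sulphur-dioxide contribution → 24.78 μm/a
  chloride contribution → 63.57 μm/a
  ⇒ r_corr(carbon steel) = 88.35 μm/a
Category bounds: 80…200 μm/a bracket r_corr ⇒ C5

C5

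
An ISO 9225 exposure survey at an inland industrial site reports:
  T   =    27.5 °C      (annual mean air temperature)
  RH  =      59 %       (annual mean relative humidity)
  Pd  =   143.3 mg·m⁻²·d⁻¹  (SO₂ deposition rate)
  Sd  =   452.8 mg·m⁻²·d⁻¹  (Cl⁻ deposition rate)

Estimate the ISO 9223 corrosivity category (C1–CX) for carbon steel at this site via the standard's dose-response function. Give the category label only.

carbon steel: f(T) = -0.054·(T−10) [T>10 °C] = -0.9450
  sulphur-dioxide contribution → 29.6 μm/a
  chloride contribution → 95.18 μm/a
  total first-year rate 124.8 μm/a
Category bounds: 80…200 μm/a bracket r_corr ⇒ C5

C5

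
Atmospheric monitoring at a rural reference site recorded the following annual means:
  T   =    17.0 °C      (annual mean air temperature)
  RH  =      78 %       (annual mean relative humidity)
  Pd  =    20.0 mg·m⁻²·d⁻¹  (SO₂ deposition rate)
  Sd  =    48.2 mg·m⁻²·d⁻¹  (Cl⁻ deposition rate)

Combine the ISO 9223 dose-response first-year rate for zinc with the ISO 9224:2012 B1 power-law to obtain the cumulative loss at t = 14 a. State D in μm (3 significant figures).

D(14) = 19.8 μm

zinc: T>10 °C ⇒ hinge -0.071·(17.0−10) = -0.4970
  Pd branch = 0.0129·Pd^0.44·e^(0.046·RH+f) = 1.06 μm/a
  Sd branch = 0.0175·Sd^0.57·e^(0.008·RH+0.085·T) = 1.262 μm/a
  r_corr = 1.06 + 1.262 = 2.322 μm/a
Power-law: D(14) = r_corr · 14^0.813
  D(14) = 2.322 × 14^0.813 = 2.322 × 8.547 = 19.85 μm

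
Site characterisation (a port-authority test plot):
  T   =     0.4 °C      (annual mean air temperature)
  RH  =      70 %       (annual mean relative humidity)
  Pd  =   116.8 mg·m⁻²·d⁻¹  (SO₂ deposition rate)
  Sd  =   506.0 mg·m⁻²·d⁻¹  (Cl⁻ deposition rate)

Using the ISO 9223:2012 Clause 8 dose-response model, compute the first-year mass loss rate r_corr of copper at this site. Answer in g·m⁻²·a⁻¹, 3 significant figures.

copper: f(T) = +0.126·(T−10) [T≤10 °C] = -1.2096
  Pd branch = 0.0053·Pd^0.26·e^(0.059·RH+f) = 0.3389 μm/a
  Cl⁻ term: 0.01025·506.0^0.27·exp(0.036·70+0.049·0.4) = 0.6979
  r_corr = 0.3389 + 0.6979 = 1.037 μm/a
Convert to mass loss: 1.037 μm/a × 8.96 g/cm³ = 9.29 g·m⁻²·a⁻¹

r_corr = 9.29 g·m⁻²·a⁻¹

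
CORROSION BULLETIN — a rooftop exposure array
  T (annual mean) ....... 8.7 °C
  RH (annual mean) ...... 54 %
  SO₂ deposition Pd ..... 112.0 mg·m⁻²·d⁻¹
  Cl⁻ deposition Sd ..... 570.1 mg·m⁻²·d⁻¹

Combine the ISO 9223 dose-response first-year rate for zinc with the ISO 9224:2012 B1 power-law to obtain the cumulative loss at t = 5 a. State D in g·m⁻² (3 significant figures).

D(5) = 86.6 g·m⁻²

zinc: T≤10 °C ⇒ hinge +0.038·(8.7−10) = -0.0494
  Pd branch = 0.0129·Pd^0.44·e^(0.046·RH+f) = 1.174 μm/a
  Cl⁻ term: 0.0175·570.1^0.57·exp(0.008·54+0.085·8.7) = 2.102
  sum: 1.174 + 2.102 → r_corr = 3.276 μm/a
Long-term exponent b (ISO 9224 Table 2, B1) = 0.813
  D(5) = 3.276 × 5^0.813 = 3.276 × 3.701 = 12.12 μm
  Mass loss = 12.12 μm × 7.14 g/cm³ = 86.56 g·m⁻²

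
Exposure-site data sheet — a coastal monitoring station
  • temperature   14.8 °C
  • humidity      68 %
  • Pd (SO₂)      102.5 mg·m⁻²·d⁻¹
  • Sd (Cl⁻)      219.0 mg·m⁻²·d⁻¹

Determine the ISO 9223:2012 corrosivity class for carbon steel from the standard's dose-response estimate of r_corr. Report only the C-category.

carbon steel: T>10 °C ⇒ hinge -0.054·(14.8−10) = -0.2592
  sulphur-dioxide contribution → 59.1 μm/a
  chloride contribution → 49.13 μm/a
  total first-year rate 108.2 μm/a
ISO 9223 Table 2 (carbon steel): 80 < 108 ≤ 200 μm/a ⇒ C5

C5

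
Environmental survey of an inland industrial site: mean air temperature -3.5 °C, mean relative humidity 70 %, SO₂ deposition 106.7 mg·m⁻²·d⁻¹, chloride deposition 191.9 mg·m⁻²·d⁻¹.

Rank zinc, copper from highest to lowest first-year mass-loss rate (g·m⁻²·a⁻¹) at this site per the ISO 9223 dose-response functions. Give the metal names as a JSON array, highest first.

zinc: temperature factor f = +0.038·(-13.5) = -0.5130
  Pd branch = 0.0129·Pd^0.44·e^(0.046·RH+f) = 1.509 μm/a
  Sd branch = 0.0175·Sd^0.57·e^(0.008·RH+0.085·T) = 0.4554 μm/a
  sum: 1.509 + 0.4554 → r_corr = 1.964 μm/a
  mass loss = 1.964 μm/a × 7.14 g/cm³ = 14.02 g·m⁻²·a⁻¹
copper: T≤10 °C ⇒ hinge +0.126·(-3.5−10) = -1.7010
  SO₂ term: 0.0053·106.7^0.26·exp(0.059·70-1.7010) = 0.2025
  Sd branch = 0.01025·Sd^0.27·e^(0.036·RH+0.049·T) = 0.4437 μm/a
  r_corr = 0.2025 + 0.4437 = 0.6462 μm/a
  mass loss = 0.6462 μm/a × 8.96 g/cm³ = 5.79 g·m⁻²·a⁻¹
Ordering by g·m⁻²·a⁻¹: zinc (14) > copper (5.79)

["zinc", "copper"]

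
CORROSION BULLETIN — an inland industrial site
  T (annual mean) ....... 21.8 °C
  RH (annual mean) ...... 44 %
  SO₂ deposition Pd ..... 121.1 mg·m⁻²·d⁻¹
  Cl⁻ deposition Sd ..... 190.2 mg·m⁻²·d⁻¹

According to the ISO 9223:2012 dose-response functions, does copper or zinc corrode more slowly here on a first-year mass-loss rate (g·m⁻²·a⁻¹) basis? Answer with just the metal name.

copper

copper: temperature factor f = -0.080·(11.8) = -0.9440
  Pd branch = 0.0053·Pd^0.26·e^(0.059·RH+f) = 0.09624 μm/a
  Cl⁻ term: 0.01025·190.2^0.27·exp(0.036·44+0.049·21.8) = 0.5997
  sum: 0.09624 + 0.5997 → r_corr = 0.696 μm/a
  mass loss = 0.696 μm/a × 8.96 g/cm³ = 6.236 g·m⁻²·a⁻¹
zinc: T>10 °C ⇒ hinge -0.071·(21.8−10) = -0.8378
  SO₂ term: 0.0129·121.1^0.44·exp(0.046·44-0.8378) = 0.3486
  Cl⁻ term: 0.0175·190.2^0.57·exp(0.008·44+0.085·21.8) = 3.161
  r_corr = 0.3486 + 3.161 = 3.509 μm/a
  mass loss = 3.509 μm/a × 7.14 g/cm³ = 25.06 g·m⁻²·a⁻¹
Ordering by g·m⁻²·a⁻¹: zinc (25.1) > copper (6.24)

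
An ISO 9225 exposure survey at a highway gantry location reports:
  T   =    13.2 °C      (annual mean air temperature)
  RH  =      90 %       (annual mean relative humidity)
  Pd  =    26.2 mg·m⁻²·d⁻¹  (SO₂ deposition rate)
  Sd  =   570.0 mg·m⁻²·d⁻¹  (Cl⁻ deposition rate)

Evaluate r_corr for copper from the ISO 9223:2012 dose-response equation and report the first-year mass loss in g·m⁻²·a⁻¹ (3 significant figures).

copper: T>10 °C ⇒ hinge -0.080·(13.2−10) = -0.2560
  sulphur-dioxide contribution → 1.941 μm/a
  chloride contribution → 2.772 μm/a
  total first-year rate 4.713 μm/a
Convert to mass loss: 4.713 μm/a × 8.96 g/cm³ = 42.23 g·m⁻²·a⁻¹

r_corr = 42.2 g·m⁻²·a⁻¹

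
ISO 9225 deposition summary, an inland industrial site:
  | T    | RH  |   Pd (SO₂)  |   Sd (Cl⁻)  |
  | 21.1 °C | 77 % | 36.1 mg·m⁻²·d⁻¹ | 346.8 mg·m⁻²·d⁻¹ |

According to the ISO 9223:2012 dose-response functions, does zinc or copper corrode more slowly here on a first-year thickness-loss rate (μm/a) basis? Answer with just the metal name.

copper

zinc: temperature factor f = -0.071·(11.1) = -0.7881
  sulphur-dioxide contribution → 0.9815 μm/a
  chloride contribution → 5.462 μm/a
  total first-year rate 6.443 μm/a
copper: temperature factor f = -0.080·(11.1) = -0.8880
  sulphur-dioxide contribution → 0.5207 μm/a
  chloride contribution → 2.236 μm/a
  ⇒ r_corr(copper) = 2.756 μm/a
Ordering by μm/a: zinc (6.44) > copper (2.76)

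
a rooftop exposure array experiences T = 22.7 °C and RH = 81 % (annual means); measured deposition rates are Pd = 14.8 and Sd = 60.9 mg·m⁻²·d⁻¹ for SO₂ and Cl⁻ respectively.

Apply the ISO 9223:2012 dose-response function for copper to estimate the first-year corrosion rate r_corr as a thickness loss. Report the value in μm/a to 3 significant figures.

r_corr = 2.21 μm/a

copper: T>10 °C ⇒ hinge -0.080·(22.7−10) = -1.0160
  Pd branch = 0.0053·Pd^0.26·e^(0.059·RH+f) = 0.46 μm/a
  Cl⁻ term: 0.01025·60.9^0.27·exp(0.036·81+0.049·22.7) = 1.746
  r_corr = 0.46 + 1.746 = 2.206 μm/a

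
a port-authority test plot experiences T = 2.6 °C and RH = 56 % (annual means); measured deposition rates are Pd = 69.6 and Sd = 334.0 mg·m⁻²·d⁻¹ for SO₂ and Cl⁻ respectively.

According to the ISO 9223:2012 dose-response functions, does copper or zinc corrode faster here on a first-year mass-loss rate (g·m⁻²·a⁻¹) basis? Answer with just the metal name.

copper: f(T) = +0.126·(T−10) [T≤10 °C] = -0.9324
  SO₂ term: 0.0053·69.6^0.26·exp(0.059·56-0.9324) = 0.1711
  Sd branch = 0.01025·Sd^0.27·e^(0.036·RH+0.049·T) = 0.4198 μm/a
  sum: 0.1711 + 0.4198 → r_corr = 0.5909 μm/a
  mass loss = 0.5909 μm/a × 8.96 g/cm³ = 5.294 g·m⁻²·a⁻¹
zinc: temperature factor f = +0.038·(-7.4) = -0.2812
  Pd branch = 0.0129·Pd^0.44·e^(0.046·RH+f) = 0.8279 μm/a
  Sd branch = 0.0175·Sd^0.57·e^(0.008·RH+0.085·T) = 0.9378 μm/a
  r_corr = 0.8279 + 0.9378 = 1.766 μm/a
  mass loss = 1.766 μm/a × 7.14 g/cm³ = 12.61 g·m⁻²·a⁻¹
Ordering by g·m⁻²·a⁻¹: zinc (12.6) > copper (5.29)

zinc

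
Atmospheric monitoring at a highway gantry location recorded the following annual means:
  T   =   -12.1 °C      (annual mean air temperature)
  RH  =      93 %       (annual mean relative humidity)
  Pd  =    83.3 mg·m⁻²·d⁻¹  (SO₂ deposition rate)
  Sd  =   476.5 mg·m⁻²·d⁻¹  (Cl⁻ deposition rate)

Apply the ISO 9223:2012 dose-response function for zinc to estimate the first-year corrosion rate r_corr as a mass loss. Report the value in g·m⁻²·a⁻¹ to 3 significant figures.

zinc: f(T) = +0.038·(T−10) [T≤10 °C] = -0.8398
  SO₂ term: 0.0129·83.3^0.44·exp(0.046·93-0.8398) = 2.811
  Cl⁻ term: 0.0175·476.5^0.57·exp(0.008·93+0.085·-12.1) = 0.4426
  r_corr = 2.811 + 0.4426 = 3.254 μm/a
Convert to mass loss: 3.254 μm/a × 7.14 g/cm³ = 23.23 g·m⁻²·a⁻¹

r_corr = 23.2 g·m⁻²·a⁻¹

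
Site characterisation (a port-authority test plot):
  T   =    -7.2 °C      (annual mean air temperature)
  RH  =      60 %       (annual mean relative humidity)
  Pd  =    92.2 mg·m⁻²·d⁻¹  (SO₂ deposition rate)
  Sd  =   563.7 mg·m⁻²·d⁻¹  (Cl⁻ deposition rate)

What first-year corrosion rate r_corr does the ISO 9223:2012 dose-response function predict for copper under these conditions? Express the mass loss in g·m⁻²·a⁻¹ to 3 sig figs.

copper: temperature factor f = +0.126·(-17.2) = -2.1672
  SO₂ term: 0.0053·92.2^0.26·exp(0.059·60-2.1672) = 0.06781
  Sd branch = 0.01025·Sd^0.27·e^(0.036·RH+0.049·T) = 0.3454 μm/a
  r_corr = 0.06781 + 0.3454 = 0.4132 μm/a
Convert to mass loss: 0.4132 μm/a × 8.96 g/cm³ = 3.703 g·m⁻²·a⁻¹

r_corr = 3.70 g·m⁻²·a⁻¹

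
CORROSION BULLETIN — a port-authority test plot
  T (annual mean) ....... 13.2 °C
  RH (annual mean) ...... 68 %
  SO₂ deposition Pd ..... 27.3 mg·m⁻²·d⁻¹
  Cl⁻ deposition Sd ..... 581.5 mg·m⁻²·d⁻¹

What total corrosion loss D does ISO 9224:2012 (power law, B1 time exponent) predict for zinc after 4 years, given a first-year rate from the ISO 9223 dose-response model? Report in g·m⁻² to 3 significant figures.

D(4) = 99.0 g·m⁻²

zinc: T>10 °C ⇒ hinge -0.071·(13.2−10) = -0.2272
  SO₂ term: 0.0129·27.3^0.44·exp(0.046·68-0.2272) = 1.005
  Cl⁻ term: 0.0175·581.5^0.57·exp(0.008·68+0.085·13.2) = 3.486
  sum: 1.005 + 3.486 → r_corr = 4.492 μm/a
ISO 9224: D(t) = r_corr · t^b with b = 0.813 (zinc, B1)
  D(4) = 4.492 × 4^0.813 = 4.492 × 3.087 = 13.86 μm
  Mass loss = 13.86 μm × 7.14 g/cm³ = 98.99 g·m⁻²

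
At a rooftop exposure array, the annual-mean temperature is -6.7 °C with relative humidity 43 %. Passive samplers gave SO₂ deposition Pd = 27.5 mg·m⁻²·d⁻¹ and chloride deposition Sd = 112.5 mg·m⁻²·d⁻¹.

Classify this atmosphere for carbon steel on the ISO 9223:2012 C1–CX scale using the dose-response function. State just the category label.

carbon steel: T≤10 °C ⇒ hinge +0.150·(-6.7−10) = -2.5050
  Pd branch = 1.77·Pd^0.52·e^(0.02·RH+f) = 1.914 μm/a
  Cl⁻ term: 0.102·112.5^0.62·exp(0.033·43+0.04·-6.7) = 6.028
  sum: 1.914 + 6.028 → r_corr = 7.943 μm/a
ISO 9223 Table 2 (carbon steel): 1.3 < 7.94 ≤ 25 μm/a ⇒ C2

C2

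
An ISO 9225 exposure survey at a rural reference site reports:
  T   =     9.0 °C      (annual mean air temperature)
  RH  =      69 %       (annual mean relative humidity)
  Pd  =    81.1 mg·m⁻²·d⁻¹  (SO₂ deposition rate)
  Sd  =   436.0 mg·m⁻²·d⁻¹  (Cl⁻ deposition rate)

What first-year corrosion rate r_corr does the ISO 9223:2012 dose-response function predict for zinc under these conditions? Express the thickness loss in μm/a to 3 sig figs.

zinc: T≤10 °C ⇒ hinge +0.038·(9.0−10) = -0.0380
  Pd branch = 0.0129·Pd^0.44·e^(0.046·RH+f) = 2.054 μm/a
  Sd branch = 0.0175·Sd^0.57·e^(0.008·RH+0.085·T) = 2.087 μm/a
  sum: 2.054 + 2.087 → r_corr = 4.141 μm/a

r_corr = 4.14 μm/a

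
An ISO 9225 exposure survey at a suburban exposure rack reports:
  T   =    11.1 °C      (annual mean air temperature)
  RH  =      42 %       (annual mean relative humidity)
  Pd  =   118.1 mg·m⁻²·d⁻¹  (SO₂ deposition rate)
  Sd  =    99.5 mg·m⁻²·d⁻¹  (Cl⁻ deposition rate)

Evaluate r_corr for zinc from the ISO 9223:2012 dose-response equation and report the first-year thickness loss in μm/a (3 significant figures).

r_corr = 1.54 μm/a

zinc: temperature factor f = -0.071·(1.1) = -0.0781
  sulphur-dioxide contribution → 0.6722 μm/a
  chloride contribution → 0.8659 μm/a
  ⇒ r_corr(zinc) = 1.538 μm/a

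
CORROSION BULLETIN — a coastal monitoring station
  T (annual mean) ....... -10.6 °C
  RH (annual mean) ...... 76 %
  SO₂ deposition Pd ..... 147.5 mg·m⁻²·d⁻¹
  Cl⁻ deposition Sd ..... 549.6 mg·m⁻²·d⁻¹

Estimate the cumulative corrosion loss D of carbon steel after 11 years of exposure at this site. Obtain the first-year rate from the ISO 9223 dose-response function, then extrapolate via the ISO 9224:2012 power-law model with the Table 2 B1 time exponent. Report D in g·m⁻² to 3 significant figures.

D(11) = 1.26e+03 g·m⁻²

carbon steel: f(T) = +0.150·(T−10) [T≤10 °C] = -3.0900
  sulphur-dioxide contribution → 4.942 μm/a
  chloride contribution → 40.97 μm/a
  ⇒ r_corr(carbon steel) = 45.92 μm/a
ISO 9224: D(t) = r_corr · t^b with b = 0.523 (carbon steel, B1)
  D(11) = 45.92 × 11^0.523 = 45.92 × 3.505 = 160.9 μm
  Mass loss = 160.9 μm × 7.85 g/cm³ = 1263 g·m⁻²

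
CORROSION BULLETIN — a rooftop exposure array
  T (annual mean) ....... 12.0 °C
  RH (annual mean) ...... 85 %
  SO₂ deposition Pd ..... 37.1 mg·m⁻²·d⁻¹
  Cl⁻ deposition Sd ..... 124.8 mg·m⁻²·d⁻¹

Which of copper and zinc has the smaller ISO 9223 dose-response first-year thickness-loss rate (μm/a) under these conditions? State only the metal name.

copper: f(T) = -0.080·(T−10) [T>10 °C] = -0.1600
  sulphur-dioxide contribution → 1.741 μm/a
  chloride contribution → 1.449 μm/a
  ⇒ r_corr(copper) = 3.19 μm/a
zinc: temperature factor f = -0.071·(2.0) = -0.1420
  sulphur-dioxide contribution → 2.739 μm/a
  chloride contribution → 1.5 μm/a
  ⇒ r_corr(zinc) = 4.239 μm/a
Ordering by μm/a: zinc (4.24) > copper (3.19)

copper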